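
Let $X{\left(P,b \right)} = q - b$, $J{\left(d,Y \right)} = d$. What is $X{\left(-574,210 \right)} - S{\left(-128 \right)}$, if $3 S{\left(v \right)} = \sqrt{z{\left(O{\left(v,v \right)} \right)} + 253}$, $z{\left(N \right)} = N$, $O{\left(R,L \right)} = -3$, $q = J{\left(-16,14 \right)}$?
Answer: $-226 - \frac{5 \sqrt{10}}{3} \approx -231.27$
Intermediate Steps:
$q = -16$
$S{\left(v \right)} = \frac{5 \sqrt{10}}{3}$ ($S{\left(v \right)} = \frac{\sqrt{-3 + 253}}{3} = \frac{\sqrt{250}}{3} = \frac{5 \sqrt{10}}{3}$)
$X{\left(P,b \right)} = -16 - b$
$X{\left(-574,210 \right)} - S{\left(-128 \right)} = \left(-16 - 210\right) - \frac{5 \sqrt{10}}{3} = -226 - \frac{5 \sqrt{10}}{3}$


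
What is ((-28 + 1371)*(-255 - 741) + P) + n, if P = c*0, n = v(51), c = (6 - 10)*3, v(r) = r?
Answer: -1337577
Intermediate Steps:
c = -12 (c = -4*3 = -12)
n = 51
P = 0 (P = -12*0 = 0)
((-28 + 1371)*(-255 - 741) + P) + n = ((-28 + 1371)*(-255 - 741) + 0) + 51 = (1343*(-996) + 0) + 51 = (-1337628 + 0) + 51 = -1337628 + 51 = -1337577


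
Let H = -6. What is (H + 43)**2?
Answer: 1369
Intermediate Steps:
(H + 43)**2 = (-6 + 43)**2 = 37**2 = 1369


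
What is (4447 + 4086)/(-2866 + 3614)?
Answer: 8533/748 ≈ 11.408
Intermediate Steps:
(4447 + 4086)/(-2866 + 3614) = 8533/748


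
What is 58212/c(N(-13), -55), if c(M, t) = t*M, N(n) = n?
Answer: 5292/65 ≈ 81.415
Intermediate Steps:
c(M, t) = M*t
58212/c(N(-13), -55) = 58212/((-13*(-55))) = 58212/715 = 58212*(1/715) = 5292/65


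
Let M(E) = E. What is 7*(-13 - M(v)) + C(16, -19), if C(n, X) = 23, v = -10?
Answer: 2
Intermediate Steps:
7*(-13 - M(v)) + C(16, -19) = 7*(-13 - 1*(-10)) + 23 = 7*(-13 + 10) + 23 = 7*(-3) + 23 = -21 + 23 = 2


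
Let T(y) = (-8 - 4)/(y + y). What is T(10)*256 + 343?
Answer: 947/5 ≈ 189.40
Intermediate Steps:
T(y) = -6/y (T(y) = -12*1/(2*y) = -6/y)
T(10)*256 + 343 = -6/10*256 + 343 = -6*1/10*256 + 343 = -3/5*256 + 343 = -768/5 + 343 = 947/5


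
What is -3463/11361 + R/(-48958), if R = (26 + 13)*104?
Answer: -1184735/3056109 ≈ -0.38766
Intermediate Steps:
R = 4056 (R = 39*104 = 4056)
-3463/11361 + R/(-48958) = -3463/11361 + 4056/(-48958) = -3463*1/11361 + 4056*(-1/48958) = -3463/11361 - 156/1883 = -1184735/3056109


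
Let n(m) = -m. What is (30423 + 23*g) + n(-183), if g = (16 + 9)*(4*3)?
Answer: 37506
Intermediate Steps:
g = 300 (g = 25*12 = 300)
(30423 + 23*g) + n(-183) = (30423 + 23*300) - 1*(-183) = (30423 + 6900) + 183 = 37323 + 183 = 37506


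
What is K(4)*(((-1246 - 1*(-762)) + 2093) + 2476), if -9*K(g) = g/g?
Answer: -4085/9 ≈ -453.89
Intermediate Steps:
K(g) = -⅑ (K(g) = -g/(9*g) = -⅑*1 = -⅑)
K(4)*(((-1246 - 1*(-762)) + 2093) + 2476) = -(((-1246 - 1*(-762)) + 2093) + 2476)/9 = -(((-1246 + 762) + 2093) + 2476)/9 = -((-484 + 2093) + 2476)/9 = -(1609 + 2476)/9 = -⅑*4085 = -4085/9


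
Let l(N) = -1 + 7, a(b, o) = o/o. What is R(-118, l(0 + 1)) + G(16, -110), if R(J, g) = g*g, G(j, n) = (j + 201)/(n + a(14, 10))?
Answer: 3707/109 ≈ 34.009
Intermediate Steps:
a(b, o) = 1
l(N) = 6
G(j, n) = (201 + j)/(1 + n) (G(j, n) = (j + 201)/(n + 1) = (201 + j)/(1 + n))
R(J, g) = g**2
R(-118, l(0 + 1)) + G(16, -110) = 6**2 + (201 + 16)/(1 - 110) = 36 + 217/(-109) = 36 - 1/109*217 = 36 - 217/109 = 3707/109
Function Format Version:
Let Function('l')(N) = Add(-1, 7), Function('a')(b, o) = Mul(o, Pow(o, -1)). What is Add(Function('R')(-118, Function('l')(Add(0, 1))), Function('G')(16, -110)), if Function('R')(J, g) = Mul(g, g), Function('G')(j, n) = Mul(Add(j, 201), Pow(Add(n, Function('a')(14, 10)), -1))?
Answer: Rational(3707, 109) ≈ 34.009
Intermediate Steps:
Function('a')(b, o) = 1
Function('l')(N) = 6
Function('G')(j, n) = Mul(Pow(Add(1, n), -1), Add(201, j)) (Function('G')(j, n) = Mul(Add(j, 201), Pow(Add(n, 1), -1)) = Mul(Add(201, j), Pow(Add(1, n), -1)) = Mul(Pow(Add(1, n), -1), Add(201, j)))
Function('R')(J, g) = Pow(g, 2)
Add(Function('R')(-118, Function('l')(Add(0, 1))), Function('G')(16, -110)) = Add(Pow(6, 2), Mul(Pow(Add(1, -110), -1), Add(201, 16))) = Add(36, Mul(Pow(-109, -1), 217)) = Add(36, Mul(Rational(-1, 109), 217)) = Add(36, Rational(-217, 109)) = Rational(3707, 109)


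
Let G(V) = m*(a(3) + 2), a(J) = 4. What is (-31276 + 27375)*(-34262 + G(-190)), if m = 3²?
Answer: 133445408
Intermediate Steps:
m = 9
G(V) = 54 (G(V) = 9*(4 + 2) = 9*6 = 54)
(-31276 + 27375)*(-34262 + G(-190)) = (-31276 + 27375)*(-34262 + 54) = -3901*(-34208) = 133445408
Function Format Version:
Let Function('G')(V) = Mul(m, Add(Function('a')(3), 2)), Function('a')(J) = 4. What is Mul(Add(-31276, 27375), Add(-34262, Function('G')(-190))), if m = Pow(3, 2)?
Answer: 133445408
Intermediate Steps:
m = 9
Function('G')(V) = 54 (Function('G')(V) = Mul(9, Add(4, 2)) = Mul(9, 6) = 54)
Mul(Add(-31276, 27375), Add(-34262, Function('G')(-190))) = Mul(Add(-31276, 27375), Add(-34262, 54)) = Mul(-3901, -34208) = 133445408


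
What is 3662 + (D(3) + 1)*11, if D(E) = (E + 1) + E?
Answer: 3750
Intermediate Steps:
D(E) = 1 + 2*E (D(E) = (1 + E) + E = 1 + 2*E)
3662 + (D(3) + 1)*11 = 3662 + ((1 + 2*3) + 1)*11 = 3662 + ((1 + 6) + 1)*11 = 3662 + (7 + 1)*11 = 3662 + 8*11 = 3662 + 88 = 3750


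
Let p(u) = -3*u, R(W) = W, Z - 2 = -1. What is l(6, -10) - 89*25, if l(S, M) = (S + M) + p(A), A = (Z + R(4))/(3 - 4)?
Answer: -2214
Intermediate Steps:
Z = 1 (Z = 2 - 1 = 1)
A = -5 (A = (1 + 4)/(3 - 4) = 5/(-1) = 5*(-1) = -5)
l(S, M) = 15 + M + S (l(S, M) = (S + M) - 3*(-5) = (M + S) + 15 = 15 + M + S)
l(6, -10) - 89*25 = (15 - 10 + 6) - 89*25 = 11 - 2225 = -2214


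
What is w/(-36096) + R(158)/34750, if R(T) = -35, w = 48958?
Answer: -85127693/62716800 ≈ -1.3573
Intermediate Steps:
w/(-36096) + R(158)/34750 = 48958/(-36096) - 35/34750 = 48958*(-1/36096) - 35*1/34750 = -24479/18048 - 7/6950 = -85127693/62716800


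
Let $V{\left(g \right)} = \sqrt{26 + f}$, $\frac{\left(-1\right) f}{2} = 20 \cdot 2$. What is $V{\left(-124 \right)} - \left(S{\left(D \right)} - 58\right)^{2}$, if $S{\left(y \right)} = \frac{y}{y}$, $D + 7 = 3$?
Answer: $-3249 + 3 i \sqrt{6} \approx -3249.0 + 7.3485 i$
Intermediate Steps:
$f = -80$ ($f = - 2 \cdot 20 \cdot 2 = \left(-2\right) 40 = -80$)
$D = -4$ ($D = -7 + 3 = -4$)
$S{\left(y \right)} = 1$
$V{\left(g \right)} = 3 i \sqrt{6}$ ($V{\left(g \right)} = \sqrt{26 - 80} = \sqrt{-54} = 3 i \sqrt{6}$)
$V{\left(-124 \right)} - \left(S{\left(D \right)} - 58\right)^{2} = 3 i \sqrt{6} - \left(1 - 58\right)^{2} = 3 i \sqrt{6} - \left(-57\right)^{2} = 3 i \sqrt{6} - 3249 = -3249 + 3 i \sqrt{6}$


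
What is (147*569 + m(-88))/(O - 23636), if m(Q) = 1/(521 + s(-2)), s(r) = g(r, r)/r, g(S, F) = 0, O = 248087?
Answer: 2563412/6878763 ≈ 0.37266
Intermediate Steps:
s(r) = 0 (s(r) = 0/r = 0)
m(Q) = 1/521 (m(Q) = 1/(521 + 0) = 1/521)
(147*569 + m(-88))/(O - 23636) = (147*569 + 1/521)/(248087 - 23636) = (83643 + 1/521)/224451 = (43578004/521)*(1/224451) = 2563412/6878763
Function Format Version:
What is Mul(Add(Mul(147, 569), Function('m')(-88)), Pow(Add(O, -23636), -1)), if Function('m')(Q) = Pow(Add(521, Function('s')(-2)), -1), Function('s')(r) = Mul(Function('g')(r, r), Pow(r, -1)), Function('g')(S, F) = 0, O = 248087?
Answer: Rational(2563412, 6878763) ≈ 0.37266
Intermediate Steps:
Function('s')(r) = 0 (Function('s')(r) = Mul(0, Pow(r, -1)) = 0)
Function('m')(Q) = Rational(1, 521) (Function('m')(Q) = Pow(Add(521, 0), -1) = Pow(521, -1) = Rational(1, 521))
Mul(Add(Mul(147, 569), Function('m')(-88)), Pow(Add(O, -23636), -1)) = Mul(Add(Mul(147, 569), Rational(1, 521)), Pow(Add(248087, -23636), -1)) = Mul(Add(83643, Rational(1, 521)), Pow(224451, -1)) = Mul(Rational(43578004, 521), Rational(1, 224451)) = Rational(2563412, 6878763)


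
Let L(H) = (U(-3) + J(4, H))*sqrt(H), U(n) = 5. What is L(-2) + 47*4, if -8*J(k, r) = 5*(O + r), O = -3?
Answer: 188 + 65*I*sqrt(2)/8 ≈ 188.0 + 11.49*I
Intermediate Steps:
J(k, r) = 15/8 - 5*r/8 (J(k, r) = -5*(-3 + r)/8 = -(-15 + 5*r)/8 = 15/8 - 5*r/8)
L(H) = sqrt(H)*(55/8 - 5*H/8) (L(H) = (5 + (15/8 - 5*H/8))*sqrt(H) = (55/8 - 5*H/8)*sqrt(H) = sqrt(H)*(55/8 - 5*H/8))
L(-2) + 47*4 = 5*sqrt(-2)*(11 - 1*(-2))/8 + 47*4 = 5*(I*sqrt(2))*(11 + 2)/8 + 188 = (5/8)*(I*sqrt(2))*13 + 188 = 65*I*sqrt(2)/8 + 188 = 188 + 65*I*sqrt(2)/8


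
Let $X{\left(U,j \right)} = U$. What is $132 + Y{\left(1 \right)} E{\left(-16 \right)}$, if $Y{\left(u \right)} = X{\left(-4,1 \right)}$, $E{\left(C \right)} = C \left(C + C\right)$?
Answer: $-1916$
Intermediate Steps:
$E{\left(C \right)} = 2 C^{2}$ ($E{\left(C \right)} = C 2 C = 2 C^{2}$)
$Y{\left(u \right)} = -4$
$132 + Y{\left(1 \right)} E{\left(-16 \right)} = 132 - 4 \cdot 2 \left(-16\right)^{2} = 132 - 4 \cdot 2 \cdot 256 = 132 - 2048 = -1916$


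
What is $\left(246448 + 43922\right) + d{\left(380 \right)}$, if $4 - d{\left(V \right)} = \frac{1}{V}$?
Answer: $\frac{110342119}{380} \approx 2.9037 \cdot 10^{5}$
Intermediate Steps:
$d{\left(V \right)} = 4 - \frac{1}{V}$
$\left(246448 + 43922\right) + d{\left(380 \right)} = \left(246448 + 43922\right) + \left(4 - \frac{1}{380}\right) = 290370 + \left(4 - \frac{1}{380}\right) = 290370 + \frac{1519}{380} = \frac{110342119}{380}$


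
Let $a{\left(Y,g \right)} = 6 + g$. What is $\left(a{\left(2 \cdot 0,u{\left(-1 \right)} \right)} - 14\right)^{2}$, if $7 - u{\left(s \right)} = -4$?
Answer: $9$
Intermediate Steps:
$u{\left(s \right)} = 11$ ($u{\left(s \right)} = 7 - -4 = 7 + 4 = 11$)
$\left(a{\left(2 \cdot 0,u{\left(-1 \right)} \right)} - 14\right)^{2} = \left(\left(6 + 11\right) - 14\right)^{2} = \left(17 - 14\right)^{2} = 3^{2} = 9$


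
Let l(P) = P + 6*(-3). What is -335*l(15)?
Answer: 1005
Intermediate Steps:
l(P) = -18 + P (l(P) = P - 18 = -18 + P)
-335*l(15) = -335*(-18 + 15) = -335*(-3) = -1*(-1005) = 1005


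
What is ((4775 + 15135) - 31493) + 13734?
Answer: 2151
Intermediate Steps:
((4775 + 15135) - 31493) + 13734 = (19910 - 31493) + 13734 = -11583 + 13734 = 2151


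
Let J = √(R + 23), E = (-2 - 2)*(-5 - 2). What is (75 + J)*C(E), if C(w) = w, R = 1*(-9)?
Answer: 2100 + 28*√14 ≈ 2204.8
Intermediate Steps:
R = -9
E = 28 (E = -4*(-7) = 28)
J = √14 (J = √(-9 + 23) = √14 ≈ 3.7417)
(75 + J)*C(E) = (75 + √14)*28 = 2100 + 28*√14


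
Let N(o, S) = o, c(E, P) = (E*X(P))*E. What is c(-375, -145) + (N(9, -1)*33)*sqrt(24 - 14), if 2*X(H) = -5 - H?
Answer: 9843750 + 297*sqrt(10) ≈ 9.8447e+6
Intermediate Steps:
X(H) = -5/2 - H/2 (X(H) = (-5 - H)/2 = -5/2 - H/2)
c(E, P) = E**2*(-5/2 - P/2) (c(E, P) = (E*(-5/2 - P/2))*E = E**2*(-5/2 - P/2))
c(-375, -145) + (N(9, -1)*33)*sqrt(24 - 14) = (1/2)*(-375)**2*(-5 - 1*(-145)) + (9*33)*sqrt(24 - 14) = (1/2)*140625*(-5 + 145) + 297*sqrt(10) = (1/2)*140625*140 + 297*sqrt(10) = 9843750 + 297*sqrt(10)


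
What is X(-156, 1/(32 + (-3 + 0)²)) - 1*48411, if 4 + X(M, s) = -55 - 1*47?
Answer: -48517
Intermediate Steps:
X(M, s) = -106 (X(M, s) = -4 + (-55 - 1*47) = -4 + (-55 - 47) = -4 - 102 = -106)
X(-156, 1/(32 + (-3 + 0)²)) - 1*48411 = -106 - 1*48411 = -106 - 48411 = -48517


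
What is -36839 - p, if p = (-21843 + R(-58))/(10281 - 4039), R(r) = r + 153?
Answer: -114963645/3121 ≈ -36836.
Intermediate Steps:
R(r) = 153 + r
p = -10874/3121 (p = (-21843 + (153 - 58))/(10281 - 4039) = (-21843 + 95)/6242 = -21748*1/6242 = -10874/3121 ≈ -3.4841)
-36839 - p = -36839 - 1*(-10874/3121) = -36839 + 10874/3121 = -114963645/3121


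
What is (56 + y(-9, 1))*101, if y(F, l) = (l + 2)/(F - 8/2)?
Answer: 73225/13 ≈ 5632.7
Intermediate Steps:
y(F, l) = (2 + l)/(-4 + F) (y(F, l) = (2 + l)/(F - 8*½) = (2 + l)/(F - 4) = (2 + l)/(-4 + F))
(56 + y(-9, 1))*101 = (56 + (2 + 1)/(-4 - 9))*101 = (56 + 3/(-13))*101 = (56 - 1/13*3)*101 = (56 - 3/13)*101 = (725/13)*101 = 73225/13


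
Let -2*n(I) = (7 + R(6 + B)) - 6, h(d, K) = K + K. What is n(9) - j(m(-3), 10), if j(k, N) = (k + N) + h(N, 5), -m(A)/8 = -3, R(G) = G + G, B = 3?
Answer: -107/2 ≈ -53.500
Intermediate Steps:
R(G) = 2*G
m(A) = 24 (m(A) = -8*(-3) = 24)
h(d, K) = 2*K
n(I) = -19/2 (n(I) = -((7 + 2*(6 + 3)) - 6)/2 = -((7 + 2*9) - 6)/2 = -((7 + 18) - 6)/2 = -(25 - 6)/2 = -½*19 = -19/2)
j(k, N) = 10 + N + k (j(k, N) = (k + N) + 2*5 = (N + k) + 10 = 10 + N + k)
n(9) - j(m(-3), 10) = -19/2 - (10 + 10 + 24) = -19/2 - 1*44 = -19/2 - 44 = -107/2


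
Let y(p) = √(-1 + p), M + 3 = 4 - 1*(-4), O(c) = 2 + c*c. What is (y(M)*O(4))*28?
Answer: 1008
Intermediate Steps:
O(c) = 2 + c²
M = 5 (M = -3 + (4 - 1*(-4)) = -3 + (4 + 4) = -3 + 8 = 5)
(y(M)*O(4))*28 = (√(-1 + 5)*(2 + 4²))*28 = (√4*(2 + 16))*28 = (2*18)*28 = 36*28 = 1008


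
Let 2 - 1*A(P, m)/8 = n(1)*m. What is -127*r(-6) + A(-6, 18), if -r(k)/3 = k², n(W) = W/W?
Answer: 13588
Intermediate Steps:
n(W) = 1
A(P, m) = 16 - 8*m
r(k) = -3*k²
-127*r(-6) + A(-6, 18) = -(-381)*(-6)² + (16 - 8*18) = -(-381)*36 + (16 - 144) = -127*(-108) - 128 = 13716 - 128 = 13588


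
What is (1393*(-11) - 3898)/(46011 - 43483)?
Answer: -19221/2528 ≈ -7.6032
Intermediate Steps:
(1393*(-11) - 3898)/(46011 - 43483) = (-15323 - 3898)/2528 = -19221*1/2528 = -19221/2528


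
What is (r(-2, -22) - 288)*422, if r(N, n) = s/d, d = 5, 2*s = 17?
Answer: -604093/5 ≈ -1.2082e+5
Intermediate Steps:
s = 17/2 (s = (½)*17 = 17/2 ≈ 8.5000)
r(N, n) = 17/10 (r(N, n) = (17/2)/5 = (17/2)*(⅕) = 17/10)
(r(-2, -22) - 288)*422 = (17/10 - 288)*422 = -2863/10*422 = -604093/5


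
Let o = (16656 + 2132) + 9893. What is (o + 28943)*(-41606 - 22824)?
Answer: -3712714320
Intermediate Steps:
o = 28681 (o = 18788 + 9893 = 28681)
(o + 28943)*(-41606 - 22824) = (28681 + 28943)*(-41606 - 22824) = 57624*(-64430) = -3712714320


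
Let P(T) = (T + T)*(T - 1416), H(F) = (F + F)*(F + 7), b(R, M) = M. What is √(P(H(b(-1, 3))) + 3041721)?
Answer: 3*√319889 ≈ 1696.8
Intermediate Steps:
H(F) = 2*F*(7 + F) (H(F) = (2*F)*(7 + F) = 2*F*(7 + F))
P(T) = 2*T*(-1416 + T) (P(T) = (2*T)*(-1416 + T) = 2*T*(-1416 + T))
√(P(H(b(-1, 3))) + 3041721) = √(2*(2*3*(7 + 3))*(-1416 + 2*3*(7 + 3)) + 3041721) = √(2*(2*3*10)*(-1416 + 2*3*10) + 3041721) = √(2*60*(-1416 + 60) + 3041721) = √(2*60*(-1356) + 3041721) = √(-162720 + 3041721) = √2879001 = 3*√319889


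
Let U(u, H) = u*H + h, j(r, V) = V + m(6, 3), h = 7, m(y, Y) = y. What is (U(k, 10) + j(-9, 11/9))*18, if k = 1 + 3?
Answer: 976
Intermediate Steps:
k = 4
j(r, V) = 6 + V (j(r, V) = V + 6 = 6 + V)
U(u, H) = 7 + H*u (U(u, H) = u*H + 7 = H*u + 7 = 7 + H*u)
(U(k, 10) + j(-9, 11/9))*18 = ((7 + 10*4) + (6 + 11/9))*18 = ((7 + 40) + (6 + 11*(⅑)))*18 = (47 + (6 + 11/9))*18 = (47 + 65/9)*18 = (488/9)*18 = 976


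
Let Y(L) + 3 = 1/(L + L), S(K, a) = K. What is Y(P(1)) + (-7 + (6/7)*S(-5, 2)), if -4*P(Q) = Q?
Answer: -114/7 ≈ -16.286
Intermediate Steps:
P(Q) = -Q/4
Y(L) = -3 + 1/(2*L) (Y(L) = -3 + 1/(L + L) = -3 + 1/(2*L))
Y(P(1)) + (-7 + (6/7)*S(-5, 2)) = (-3 + 1/(2*((-¼*1)))) + (-7 + (6/7)*(-5)) = (-3 + 1/(2*(-¼))) + (-7 + (6*(⅐))*(-5)) = (-3 + (½)*(-4)) + (-7 + (6/7)*(-5)) = (-3 - 2) + (-7 - 30/7) = -5 - 79/7 = -114/7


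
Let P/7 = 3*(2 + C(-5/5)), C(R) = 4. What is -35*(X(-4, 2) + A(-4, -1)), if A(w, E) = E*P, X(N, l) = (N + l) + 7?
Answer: 4235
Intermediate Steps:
X(N, l) = 7 + N + l
P = 126 (P = 7*(3*(2 + 4)) = 7*(3*6) = 7*18 = 126)
A(w, E) = 126*E (A(w, E) = E*126 = 126*E)
-35*(X(-4, 2) + A(-4, -1)) = -35*((7 - 4 + 2) + 126*(-1)) = -35*(5 - 126) = -35*(-121) = 4235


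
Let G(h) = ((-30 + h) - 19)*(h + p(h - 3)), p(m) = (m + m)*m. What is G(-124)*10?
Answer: -55591820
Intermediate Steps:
p(m) = 2*m² (p(m) = (2*m)*m = 2*m²)
G(h) = (-49 + h)*(h + 2*(-3 + h)²) (G(h) = ((-30 + h) - 19)*(h + 2*(h - 3)²) = (-49 + h)*(h + 2*(-3 + h)²))
G(-124)*10 = (-882 - 109*(-124)² + 2*(-124)³ + 557*(-124))*10 = (-882 - 109*15376 + 2*(-1906624) - 69068)*10 = (-882 - 1675984 - 3813248 - 69068)*10 = -5559182*10 = -55591820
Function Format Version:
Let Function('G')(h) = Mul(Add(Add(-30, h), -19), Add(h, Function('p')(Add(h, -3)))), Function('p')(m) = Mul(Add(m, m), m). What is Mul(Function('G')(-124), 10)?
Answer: -55591820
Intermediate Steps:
Function('p')(m) = Mul(2, Pow(m, 2)) (Function('p')(m) = Mul(Mul(2, m), m) = Mul(2, Pow(m, 2)))
Function('G')(h) = Mul(Add(-49, h), Add(h, Mul(2, Pow(Add(-3, h), 2)))) (Function('G')(h) = Mul(Add(Add(-30, h), -19), Add(h, Mul(2, Pow(Add(h, -3), 2)))) = Mul(Add(-49, h), Add(h, Mul(2, Pow(Add(-3, h), 2)))))
Mul(Function('G')(-124), 10) = Mul(Add(-882, Mul(-109, Pow(-124, 2)), Mul(2, Pow(-124, 3)), Mul(557, -124)), 10) = Mul(Add(-882, Mul(-109, 15376), Mul(2, -1906624), -69068), 10) = Mul(Add(-882, -1675984, -3813248, -69068), 10) = Mul(-5559182, 10) = -55591820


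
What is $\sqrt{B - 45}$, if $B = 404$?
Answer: $\sqrt{359} \approx 18.947$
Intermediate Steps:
$\sqrt{B - 45} = \sqrt{404 - 45} = \sqrt{359}$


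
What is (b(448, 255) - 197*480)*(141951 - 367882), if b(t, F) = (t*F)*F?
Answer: -6560277111840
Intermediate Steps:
b(t, F) = t*F² (b(t, F) = (F*t)*F = t*F²)
(b(448, 255) - 197*480)*(141951 - 367882) = (448*255² - 197*480)*(141951 - 367882) = (448*65025 - 94560)*(-225931) = (29131200 - 94560)*(-225931) = 29036640*(-225931) = -6560277111840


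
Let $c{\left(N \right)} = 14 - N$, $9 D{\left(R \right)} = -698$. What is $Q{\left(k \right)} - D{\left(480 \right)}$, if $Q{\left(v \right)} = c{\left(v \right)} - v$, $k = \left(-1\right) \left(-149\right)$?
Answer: $- \frac{1858}{9} \approx -206.44$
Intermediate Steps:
$D{\left(R \right)} = - \frac{698}{9}$ ($D{\left(R \right)} = \frac{1}{9} \left(-698\right) = - \frac{698}{9}$)
$k = 149$
$Q{\left(v \right)} = 14 - 2 v$ ($Q{\left(v \right)} = \left(14 - v\right) - v = 14 - 2 v$)
$Q{\left(k \right)} - D{\left(480 \right)} = \left(14 - 298\right) - - \frac{698}{9} = \left(14 - 298\right) + \frac{698}{9} = -284 + \frac{698}{9} = - \frac{1858}{9}$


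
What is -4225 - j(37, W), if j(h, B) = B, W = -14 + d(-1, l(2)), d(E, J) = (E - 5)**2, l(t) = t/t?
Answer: -4247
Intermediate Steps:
l(t) = 1
d(E, J) = (-5 + E)**2
W = 22 (W = -14 + (-5 - 1)**2 = -14 + (-6)**2 = -14 + 36 = 22)
-4225 - j(37, W) = -4225 - 1*22 = -4225 - 22 = -4247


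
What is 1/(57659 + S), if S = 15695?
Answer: 1/73354 ≈ 1.3633e-5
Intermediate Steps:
1/(57659 + S) = 1/(57659 + 15695) = 1/73354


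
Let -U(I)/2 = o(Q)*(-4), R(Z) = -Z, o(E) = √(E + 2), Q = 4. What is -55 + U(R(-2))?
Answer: -55 + 8*√6 ≈ -35.404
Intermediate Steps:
o(E) = √(2 + E)
U(I) = 8*√6 (U(I) = -2*√(2 + 4)*(-4) = -2*√6*(-4) = -(-8)*√6 = 8*√6)
-55 + U(R(-2)) = -55 + 8*√6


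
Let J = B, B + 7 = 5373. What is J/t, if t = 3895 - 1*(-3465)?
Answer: 2683/3680 ≈ 0.72908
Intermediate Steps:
t = 7360 (t = 3895 + 3465 = 7360)
B = 5366 (B = -7 + 5373 = 5366)
J = 5366
J/t = 5366/7360 = 5366*(1/7360) = 2683/3680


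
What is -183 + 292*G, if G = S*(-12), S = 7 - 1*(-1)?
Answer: -28215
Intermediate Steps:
S = 8 (S = 7 + 1 = 8)
G = -96 (G = 8*(-12) = -96)
-183 + 292*G = -183 + 292*(-96) = -183 - 28032 = -28215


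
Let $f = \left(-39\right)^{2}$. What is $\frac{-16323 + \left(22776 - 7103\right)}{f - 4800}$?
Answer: $\frac{650}{3279} \approx 0.19823$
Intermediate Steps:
$f = 1521$
$\frac{-16323 + \left(22776 - 7103\right)}{f - 4800} = \frac{-16323 + \left(22776 - 7103\right)}{1521 - 4800} = \frac{-16323 + 15673}{-3279} = \left(-650\right) \left(- \frac{1}{3279}\right) = \frac{650}{3279}$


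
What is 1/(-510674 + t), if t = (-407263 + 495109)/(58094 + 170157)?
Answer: -228251/116561763328 ≈ -1.9582e-6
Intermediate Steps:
t = 87846/228251 ≈ 0.38487
1/(-510674 + t) = 1/(-510674 + 87846/228251) = 1/(-116561763328/228251) = -228251/116561763328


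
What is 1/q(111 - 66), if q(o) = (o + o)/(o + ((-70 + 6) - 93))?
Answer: -56/45 ≈ -1.2444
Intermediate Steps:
q(o) = 2*o/(-157 + o) (q(o) = (2*o)/(o + (-64 - 93)) = (2*o)/(o - 157) = (2*o)/(-157 + o) = 2*o/(-157 + o))
1/q(111 - 66) = 1/(2*(111 - 66)/(-157 + (111 - 66))) = 1/(2*45/(-157 + 45)) = 1/(2*45/(-112)) = 1/(2*45*(-1/112)) = 1/(-45/56) = -56/45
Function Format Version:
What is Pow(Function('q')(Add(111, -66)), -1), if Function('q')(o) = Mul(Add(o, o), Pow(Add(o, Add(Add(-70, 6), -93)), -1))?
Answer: Rational(-56, 45) ≈ -1.2444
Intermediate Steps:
Function('q')(o) = Mul(2, o, Pow(Add(-157, o), -1)) (Function('q')(o) = Mul(Mul(2, o), Pow(Add(o, Add(-64, -93)), -1)) = Mul(Mul(2, o), Pow(Add(o, -157), -1)) = Mul(Mul(2, o), Pow(Add(-157, o), -1)) = Mul(2, o, Pow(Add(-157, o), -1)))
Pow(Function('q')(Add(111, -66)), -1) = Pow(Mul(2, Add(111, -66), Pow(Add(-157, Add(111, -66)), -1)), -1) = Pow(Mul(2, 45, Pow(Add(-157, 45), -1)), -1) = Pow(Mul(2, 45, Pow(-112, -1)), -1) = Pow(Mul(2, 45, Rational(-1, 112)), -1) = Pow(Rational(-45, 56), -1) = Rational(-56, 45)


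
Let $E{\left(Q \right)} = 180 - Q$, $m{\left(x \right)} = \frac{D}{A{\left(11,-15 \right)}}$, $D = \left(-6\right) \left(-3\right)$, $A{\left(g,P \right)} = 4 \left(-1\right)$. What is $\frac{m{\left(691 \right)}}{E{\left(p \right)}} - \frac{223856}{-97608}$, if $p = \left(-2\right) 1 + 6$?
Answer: $\frac{9739855}{4294752} \approx 2.2678$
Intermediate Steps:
$p = 4$ ($p = -2 + 6 = 4$)
$A{\left(g,P \right)} = -4$
$D = 18$
$m{\left(x \right)} = - \frac{9}{2}$ ($m{\left(x \right)} = \frac{18}{-4} = 18 \left(- \frac{1}{4}\right) = - \frac{9}{2}$)
$\frac{m{\left(691 \right)}}{E{\left(p \right)}} - \frac{223856}{-97608} = - \frac{9}{2 \left(180 - 4\right)} - \frac{223856}{-97608} = - \frac{9}{2 \left(180 - 4\right)} - - \frac{27982}{12201} = - \frac{9}{2 \cdot 176} + \frac{27982}{12201} = \left(- \frac{9}{2}\right) \frac{1}{176} + \frac{27982}{12201} = - \frac{9}{352} + \frac{27982}{12201} = \frac{9739855}{4294752}$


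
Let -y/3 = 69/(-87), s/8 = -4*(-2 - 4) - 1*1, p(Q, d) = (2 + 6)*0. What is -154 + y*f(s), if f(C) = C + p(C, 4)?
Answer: 8230/29 ≈ 283.79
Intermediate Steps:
p(Q, d) = 0 (p(Q, d) = 8*0 = 0)
s = 184 (s = 8*(-4*(-2 - 4) - 1*1) = 8*(-4*(-6) - 1) = 8*(24 - 1) = 8*23 = 184)
y = 69/29 (y = -207/(-87) = -207*(-1)/87 = -3*(-23/29) = 69/29 ≈ 2.3793)
f(C) = C (f(C) = C + 0 = C)
-154 + y*f(s) = -154 + (69/29)*184 = -154 + 12696/29 = 8230/29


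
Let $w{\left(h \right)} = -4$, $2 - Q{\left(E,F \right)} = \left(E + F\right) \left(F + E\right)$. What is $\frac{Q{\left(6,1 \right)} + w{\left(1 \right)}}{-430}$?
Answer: $\frac{51}{430} \approx 0.1186$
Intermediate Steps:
$Q{\left(E,F \right)} = 2 - \left(E + F\right)^{2}$ ($Q{\left(E,F \right)} = 2 - \left(E + F\right) \left(F + E\right) = 2 - \left(E + F\right) \left(E + F\right) = 2 - \left(E + F\right)^{2}$)
$\frac{Q{\left(6,1 \right)} + w{\left(1 \right)}}{-430} = \frac{\left(2 - \left(6 + 1\right)^{2}\right) - 4}{-430} = - \frac{\left(2 - 7^{2}\right) - 4}{430} = - \frac{\left(2 - 49\right) - 4}{430} = - \frac{-47 - 4}{430} = \left(- \frac{1}{430}\right) \left(-51\right) = \frac{51}{430}$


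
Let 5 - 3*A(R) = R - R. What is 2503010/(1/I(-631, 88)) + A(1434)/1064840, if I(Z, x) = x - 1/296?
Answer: 5206740279098647/23639448 ≈ 2.2026e+8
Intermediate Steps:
I(Z, x) = -1/296 + x (I(Z, x) = x - 1*1/296 = x - 1/296 = -1/296 + x)
A(R) = 5/3 (A(R) = 5/3 - (R - R)/3 = 5/3 - ⅓*0 = 5/3 + 0 = 5/3)
2503010/(1/I(-631, 88)) + A(1434)/1064840 = 2503010/(1/(-1/296 + 88)) + (5/3)/1064840 = 2503010/(1/(26047/296)) + (5/3)*(1/1064840) = 2503010/(296/26047) + 1/638904 = 2503010*(26047/296) + 1/638904 = 32597950735/148 + 1/638904 = 5206740279098647/23639448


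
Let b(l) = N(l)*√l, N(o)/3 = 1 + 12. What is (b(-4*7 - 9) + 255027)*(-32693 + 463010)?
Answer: 109742453559 + 16782363*I*√37 ≈ 1.0974e+11 + 1.0208e+8*I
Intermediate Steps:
N(o) = 39 (N(o) = 3*(1 + 12) = 3*13 = 39)
b(l) = 39*√l
(b(-4*7 - 9) + 255027)*(-32693 + 463010) = (39*√(-4*7 - 9) + 255027)*(-32693 + 463010) = (39*√(-28 - 9) + 255027)*430317 = (39*√(-37) + 255027)*430317 = (39*(I*√37) + 255027)*430317 = (39*I*√37 + 255027)*430317 = (255027 + 39*I*√37)*430317 = 109742453559 + 16782363*I*√37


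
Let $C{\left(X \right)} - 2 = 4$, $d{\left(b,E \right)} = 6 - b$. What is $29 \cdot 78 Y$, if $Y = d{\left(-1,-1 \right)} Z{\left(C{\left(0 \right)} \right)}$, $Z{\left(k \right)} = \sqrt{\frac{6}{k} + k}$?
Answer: $15834 \sqrt{7} \approx 41893.0$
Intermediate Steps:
$C{\left(X \right)} = 6$ ($C{\left(X \right)} = 2 + 4 = 6$)
$Z{\left(k \right)} = \sqrt{k + \frac{6}{k}}$
$Y = 7 \sqrt{7}$ ($Y = \left(6 - -1\right) \sqrt{6 + \frac{6}{6}} = \left(6 + 1\right) \sqrt{6 + 6 \cdot \frac{1}{6}} = 7 \sqrt{6 + 1} = 7 \sqrt{7} \approx 18.52$)
$29 \cdot 78 Y = 29 \cdot 78 \cdot 7 \sqrt{7} = 2262 \cdot 7 \sqrt{7} = 15834 \sqrt{7}$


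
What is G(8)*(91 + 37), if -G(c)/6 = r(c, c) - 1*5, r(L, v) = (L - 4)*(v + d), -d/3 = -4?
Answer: -57600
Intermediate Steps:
d = 12 (d = -3*(-4) = 12)
r(L, v) = (-4 + L)*(12 + v) (r(L, v) = (L - 4)*(v + 12) = (-4 + L)*(12 + v))
G(c) = 318 - 48*c - 6*c² (G(c) = -6*((-48 - 4*c + 12*c + c*c) - 1*5) = -6*((-48 - 4*c + 12*c + c²) - 5) = -6*((-48 + c² + 8*c) - 5) = -6*(-53 + c² + 8*c) = 318 - 48*c - 6*c²)
G(8)*(91 + 37) = (318 - 48*8 - 6*8²)*(91 + 37) = (318 - 384 - 6*64)*128 = (318 - 384 - 384)*128 = -450*128 = -57600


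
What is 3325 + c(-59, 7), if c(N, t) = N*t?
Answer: 2912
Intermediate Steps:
3325 + c(-59, 7) = 3325 - 59*7 = 3325 - 413 = 2912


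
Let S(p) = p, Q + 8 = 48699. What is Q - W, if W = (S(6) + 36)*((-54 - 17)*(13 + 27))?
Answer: 167971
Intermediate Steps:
Q = 48691 (Q = -8 + 48699 = 48691)
W = -119280 (W = (6 + 36)*((-54 - 17)*(13 + 27)) = 42*(-71*40) = 42*(-2840) = -119280)
Q - W = 48691 - 1*(-119280) = 48691 + 119280 = 167971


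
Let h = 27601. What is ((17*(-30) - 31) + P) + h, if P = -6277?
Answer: 20783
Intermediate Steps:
((17*(-30) - 31) + P) + h = ((17*(-30) - 31) - 6277) + 27601 = ((-510 - 31) - 6277) + 27601 = (-541 - 6277) + 27601 = -6818 + 27601 = 20783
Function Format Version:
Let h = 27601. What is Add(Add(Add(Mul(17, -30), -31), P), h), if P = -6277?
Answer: 20783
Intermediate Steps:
Add(Add(Add(Mul(17, -30), -31), P), h) = Add(Add(Add(Mul(17, -30), -31), -6277), 27601) = Add(Add(Add(-510, -31), -6277), 27601) = Add(Add(-541, -6277), 27601) = Add(-6818, 27601) = 20783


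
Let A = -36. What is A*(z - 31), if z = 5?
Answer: 936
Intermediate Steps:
A*(z - 31) = -36*(5 - 31) = -36*(-26) = 936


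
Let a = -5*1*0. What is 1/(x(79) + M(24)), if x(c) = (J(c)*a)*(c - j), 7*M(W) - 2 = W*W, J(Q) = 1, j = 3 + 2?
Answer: 7/578 ≈ 0.012111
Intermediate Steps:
j = 5
M(W) = 2/7 + W**2/7 (M(W) = 2/7 + (W*W)/7 = 2/7 + W**2/7)
a = 0 (a = -5*0 = 0)
x(c) = 0 (x(c) = (1*0)*(c - 1*5) = 0*(c - 5) = 0*(-5 + c) = 0)
1/(x(79) + M(24)) = 1/(0 + (2/7 + (1/7)*24**2)) = 1/(0 + (2/7 + (1/7)*576)) = 1/(0 + (2/7 + 576/7)) = 1/(0 + 578/7) = 1/(578/7) = 7/578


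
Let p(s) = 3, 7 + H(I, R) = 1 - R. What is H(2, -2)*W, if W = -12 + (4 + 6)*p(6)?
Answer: -72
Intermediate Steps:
H(I, R) = -6 - R (H(I, R) = -7 + (1 - R) = -6 - R)
W = 18 (W = -12 + (4 + 6)*3 = -12 + 10*3 = -12 + 30 = 18)
H(2, -2)*W = (-6 - 1*(-2))*18 = (-6 + 2)*18 = -4*18 = -72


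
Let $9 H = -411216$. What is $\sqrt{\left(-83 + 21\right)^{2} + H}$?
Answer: $\frac{2 i \sqrt{94155}}{3} \approx 204.56 i$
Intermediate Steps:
$H = - \frac{137072}{3}$ ($H = \frac{1}{9} \left(-411216\right) = - \frac{137072}{3} \approx -45691.0$)
$\sqrt{\left(-83 + 21\right)^{2} + H} = \sqrt{\left(-83 + 21\right)^{2} - \frac{137072}{3}} = \sqrt{\left(-62\right)^{2} - \frac{137072}{3}} = \sqrt{3844 - \frac{137072}{3}} = \sqrt{- \frac{125540}{3}} = \frac{2 i \sqrt{94155}}{3}$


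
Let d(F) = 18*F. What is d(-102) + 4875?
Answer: 3039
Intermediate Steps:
d(-102) + 4875 = 18*(-102) + 4875 = -1836 + 4875 = 3039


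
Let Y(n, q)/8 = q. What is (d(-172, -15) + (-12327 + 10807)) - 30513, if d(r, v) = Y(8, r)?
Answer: -33409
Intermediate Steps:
Y(n, q) = 8*q
d(r, v) = 8*r
(d(-172, -15) + (-12327 + 10807)) - 30513 = (8*(-172) + (-12327 + 10807)) - 30513 = (-1376 - 1520) - 30513 = -2896 - 30513 = -33409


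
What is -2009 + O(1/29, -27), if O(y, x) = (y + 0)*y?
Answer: -1689568/841 ≈ -2009.0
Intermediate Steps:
O(y, x) = y² (O(y, x) = y*y = y²)
-2009 + O(1/29, -27) = -2009 + (1/29)² = -2009 + 1/841 = -1689568/841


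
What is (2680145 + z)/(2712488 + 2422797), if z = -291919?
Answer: 2388226/5135285 ≈ 0.46506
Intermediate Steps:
(2680145 + z)/(2712488 + 2422797) = (2680145 - 291919)/(2712488 + 2422797) = 2388226/5135285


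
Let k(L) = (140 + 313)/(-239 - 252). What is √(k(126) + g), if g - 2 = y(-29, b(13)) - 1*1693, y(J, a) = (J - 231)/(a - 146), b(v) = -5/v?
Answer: I*√1475587277101806/934373 ≈ 41.111*I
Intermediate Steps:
k(L) = -453/491 (k(L) = 453/(-491) = 453*(-1/491) = -453/491)
y(J, a) = (-231 + J)/(-146 + a)
g = -3214593/1903 (g = 2 + ((-231 - 29)/(-146 - 5/13) - 1*1693) = 2 + (-260/(-146 - 5*1/13) - 1693) = 2 + (-260/(-146 - 5/13) - 1693) = 2 + (-260/(-1903/13) - 1693) = 2 + (-13/1903*(-260) - 1693) = 2 + (3380/1903 - 1693) = 2 - 3218399/1903 = -3214593/1903 ≈ -1689.2)
√(k(126) + g) = √(-453/491 - 3214593/1903) = √(-1579227222/934373) = I*√1475587277101806/934373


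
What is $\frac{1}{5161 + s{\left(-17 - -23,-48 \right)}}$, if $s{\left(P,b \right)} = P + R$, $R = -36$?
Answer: $\frac{1}{5131} \approx 0.00019489$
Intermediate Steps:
$s{\left(P,b \right)} = -36 + P$ ($s{\left(P,b \right)} = P - 36 = -36 + P$)
$\frac{1}{5161 + s{\left(-17 - -23,-48 \right)}} = \frac{1}{5161 - 30} = \frac{1}{5131}$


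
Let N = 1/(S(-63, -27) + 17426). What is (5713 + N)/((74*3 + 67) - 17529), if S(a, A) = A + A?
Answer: -99246237/299493280 ≈ -0.33138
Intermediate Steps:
S(a, A) = 2*A
N = 1/17372 (N = 1/(2*(-27) + 17426) = 1/(-54 + 17426) = 1/17372 ≈ 5.7564e-5)
(5713 + N)/((74*3 + 67) - 17529) = (5713 + 1/17372)/((74*3 + 67) - 17529) = 99246237/(17372*((222 + 67) - 17529)) = 99246237/(17372*(289 - 17529)) = (99246237/17372)/(-17240) = (99246237/17372)*(-1/17240) = -99246237/299493280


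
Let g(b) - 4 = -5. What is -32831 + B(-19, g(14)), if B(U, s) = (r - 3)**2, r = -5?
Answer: -32767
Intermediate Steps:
g(b) = -1 (g(b) = 4 - 5 = -1)
B(U, s) = 64 (B(U, s) = (-5 - 3)**2 = (-8)**2 = 64)
-32831 + B(-19, g(14)) = -32831 + 64 = -32767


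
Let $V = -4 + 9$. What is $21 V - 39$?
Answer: $66$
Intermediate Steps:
$V = 5$
$21 V - 39 = 21 \cdot 5 - 39 = 105 - 39 = 66$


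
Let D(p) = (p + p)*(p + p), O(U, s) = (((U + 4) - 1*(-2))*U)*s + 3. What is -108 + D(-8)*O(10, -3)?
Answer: -122220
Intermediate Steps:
O(U, s) = 3 + U*s*(6 + U) (O(U, s) = (((4 + U) + 2)*U)*s + 3 = ((6 + U)*U)*s + 3 = (U*(6 + U))*s + 3 = U*s*(6 + U) + 3 = 3 + U*s*(6 + U))
D(p) = 4*p² (D(p) = (2*p)*(2*p) = 4*p²)
-108 + D(-8)*O(10, -3) = -108 + (4*(-8)²)*(3 - 3*10² + 6*10*(-3)) = -108 + (4*64)*(3 - 3*100 - 180) = -108 + 256*(3 - 300 - 180) = -108 + 256*(-477) = -108 - 122112 = -122220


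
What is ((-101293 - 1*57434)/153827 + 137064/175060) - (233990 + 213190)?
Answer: -3010524157394073/6732238655 ≈ -4.4718e+5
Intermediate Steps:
((-101293 - 1*57434)/153827 + 137064/175060) - (233990 + 213190) = ((-101293 - 57434)*(1/153827) + 137064*(1/175060)) - 1*447180 = (-158727*1/153827 + 34266/43765) - 447180 = (-158727/153827 + 34266/43765) - 447180 = -1675651173/6732238655 - 447180 = -3010524157394073/6732238655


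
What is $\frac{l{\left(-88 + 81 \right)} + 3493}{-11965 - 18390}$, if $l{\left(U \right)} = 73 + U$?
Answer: $- \frac{3559}{30355} \approx -0.11725$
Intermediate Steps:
$\frac{l{\left(-88 + 81 \right)} + 3493}{-11965 - 18390} = \frac{\left(73 + \left(-88 + 81\right)\right) + 3493}{-11965 - 18390} = \frac{\left(73 - 7\right) + 3493}{-30355} = \left(66 + 3493\right) \left(- \frac{1}{30355}\right) = 3559 \left(- \frac{1}{30355}\right) = - \frac{3559}{30355}$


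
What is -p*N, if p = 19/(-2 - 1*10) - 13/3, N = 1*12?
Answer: 71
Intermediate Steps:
N = 12
p = -71/12 (p = 19/(-2 - 10) - 13*⅓ = 19/(-12) - 13/3 = 19*(-1/12) - 13/3 = -19/12 - 13/3 = -71/12 ≈ -5.9167)
-p*N = -(-71)*12/12 = -1*(-71) = 71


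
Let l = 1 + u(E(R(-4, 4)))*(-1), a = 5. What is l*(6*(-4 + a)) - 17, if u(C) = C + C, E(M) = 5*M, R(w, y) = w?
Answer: 229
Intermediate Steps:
u(C) = 2*C
l = 41 (l = 1 + (2*(5*(-4)))*(-1) = 1 + (2*(-20))*(-1) = 1 - 40*(-1) = 1 + 40 = 41)
l*(6*(-4 + a)) - 17 = 41*(6*(-4 + 5)) - 17 = 41*(6*1) - 17 = 41*6 - 17 = 246 - 17 = 229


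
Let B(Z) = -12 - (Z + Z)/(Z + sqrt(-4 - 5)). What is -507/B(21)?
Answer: 176943/4874 + 3549*I/4874 ≈ 36.303 + 0.72815*I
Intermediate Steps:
B(Z) = -12 - 2*Z/(Z + 3*I) (B(Z) = -12 - 2*Z/(Z + sqrt(-9)) = -12 - 2*Z/(Z + 3*I))
-507/B(21) = -507*(21 + 3*I)/(2*(-18*I - 7*21)) = -507*(21 + 3*I)/(2*(-18*I - 147)) = -507*(-147 + 18*I)*(21 + 3*I)/43866 = -169*(-147 + 18*I)*(21 + 3*I)/14622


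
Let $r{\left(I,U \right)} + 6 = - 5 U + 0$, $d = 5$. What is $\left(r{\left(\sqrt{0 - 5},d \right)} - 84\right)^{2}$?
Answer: $13225$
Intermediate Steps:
$r{\left(I,U \right)} = -6 - 5 U$ ($r{\left(I,U \right)} = -6 + \left(- 5 U + 0\right) = -6 - 5 U$)
$\left(r{\left(\sqrt{0 - 5},d \right)} - 84\right)^{2} = \left(\left(-6 - 25\right) - 84\right)^{2} = \left(-31 - 84\right)^{2} = \left(-115\right)^{2} = 13225$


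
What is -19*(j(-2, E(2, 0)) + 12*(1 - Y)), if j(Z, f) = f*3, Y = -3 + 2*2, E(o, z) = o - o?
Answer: 0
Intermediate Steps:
E(o, z) = 0
Y = 1 (Y = -3 + 4 = 1)
j(Z, f) = 3*f
-19*(j(-2, E(2, 0)) + 12*(1 - Y)) = -19*(3*0 + 12*(1 - 1*1)) = -19*(0 + 12*(1 - 1)) = -19*(0 + 12*0) = -19*(0 + 0) = -19*0 = 0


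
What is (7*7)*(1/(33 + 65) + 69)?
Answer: 6763/2 ≈ 3381.5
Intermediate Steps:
(7*7)*(1/(33 + 65) + 69) = 49*(1/98 + 69) = 49*(6763/98) = 6763/2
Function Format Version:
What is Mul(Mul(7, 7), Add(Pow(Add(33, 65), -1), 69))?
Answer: Rational(6763, 2) ≈ 3381.5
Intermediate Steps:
Mul(Mul(7, 7), Add(Pow(Add(33, 65), -1), 69)) = Mul(49, Add(Pow(98, -1), 69)) = Mul(49, Add(Rational(1, 98), 69)) = Mul(49, Rational(6763, 98)) = Rational(6763, 2)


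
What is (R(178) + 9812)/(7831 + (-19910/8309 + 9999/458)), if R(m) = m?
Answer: 4224129420/3319445077 ≈ 1.2725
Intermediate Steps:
(R(178) + 9812)/(7831 + (-19910/8309 + 9999/458)) = (178 + 9812)/(7831 + (-19910/8309 + 9999/458)) = 9990/(7831 + (-19910*1/8309 + 9999*(1/458))) = 9990/(7831 + (-19910/8309 + 9999/458)) = 9990/(7831 + 73962911/3805522) = 9990/(29875005693/3805522) = 9990*(3805522/29875005693) = 4224129420/3319445077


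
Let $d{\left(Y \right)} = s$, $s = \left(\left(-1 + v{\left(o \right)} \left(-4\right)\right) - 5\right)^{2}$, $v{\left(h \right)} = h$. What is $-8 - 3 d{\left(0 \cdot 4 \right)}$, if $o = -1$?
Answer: $-20$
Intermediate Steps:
$s = 4$ ($s = \left(\left(-1 - -4\right) - 5\right)^{2} = \left(\left(-1 + 4\right) - 5\right)^{2} = \left(3 - 5\right)^{2} = \left(-2\right)^{2} = 4$)
$d{\left(Y \right)} = 4$
$-8 - 3 d{\left(0 \cdot 4 \right)} = -8 - 12 = -20$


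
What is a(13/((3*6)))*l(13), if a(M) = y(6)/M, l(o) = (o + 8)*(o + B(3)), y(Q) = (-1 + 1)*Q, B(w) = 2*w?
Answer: 0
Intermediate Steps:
y(Q) = 0 (y(Q) = 0*Q = 0)
l(o) = (6 + o)*(8 + o) (l(o) = (o + 8)*(o + 2*3) = (8 + o)*(o + 6) = (8 + o)*(6 + o) = (6 + o)*(8 + o))
a(M) = 0 (a(M) = 0/M = 0)
a(13/((3*6)))*l(13) = 0*(48 + 13² + 14*13) = 0*(48 + 169 + 182) = 0*399 = 0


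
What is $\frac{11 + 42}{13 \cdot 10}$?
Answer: $\frac{53}{130} \approx 0.40769$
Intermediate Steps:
$\frac{11 + 42}{13 \cdot 10} = \frac{1}{130} \cdot 53 = \frac{53}{130}$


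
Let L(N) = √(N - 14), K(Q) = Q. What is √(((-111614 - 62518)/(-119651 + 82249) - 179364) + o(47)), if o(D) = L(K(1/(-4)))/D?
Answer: √(-554254688102883528 + 32874375694*I*√57)/1757894 ≈ 9.4824e-5 + 423.51*I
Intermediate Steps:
L(N) = √(-14 + N)
o(D) = I*√57/(2*D) (o(D) = √(-14 + 1/(-4))/D = √(-14 + 1*(-¼))/D = √(-14 - ¼)/D = √(-57/4)/D = (I*√57/2)/D = I*√57/(2*D))
√(((-111614 - 62518)/(-119651 + 82249) - 179364) + o(47)) = √(((-111614 - 62518)/(-119651 + 82249) - 179364) + (½)*I*√57/47) = √((-174132/(-37402) - 179364) + (½)*I*√57*(1/47)) = √((-174132*(-1/37402) - 179364) + I*√57/94) = √((87066/18701 - 179364) + I*√57/94) = √(-3354199098/18701 + I*√57/94)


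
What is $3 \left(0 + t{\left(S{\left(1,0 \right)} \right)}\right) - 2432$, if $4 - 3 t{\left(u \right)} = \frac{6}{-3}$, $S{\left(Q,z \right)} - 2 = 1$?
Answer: $-2426$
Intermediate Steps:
$S{\left(Q,z \right)} = 3$ ($S{\left(Q,z \right)} = 2 + 1 = 3$)
$t{\left(u \right)} = 2$ ($t{\left(u \right)} = \frac{4}{3} - \frac{6 \frac{1}{-3}}{3} = \frac{4}{3} - \frac{6 \left(- \frac{1}{3}\right)}{3} = \frac{4}{3} - - \frac{2}{3} = \frac{4}{3} + \frac{2}{3} = 2$)
$3 \left(0 + t{\left(S{\left(1,0 \right)} \right)}\right) - 2432 = 3 \left(0 + 2\right) - 2432 = 3 \cdot 2 - 2432 = 6 - 2432 = -2426$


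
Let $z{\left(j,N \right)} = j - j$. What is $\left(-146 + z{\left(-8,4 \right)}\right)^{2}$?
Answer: $21316$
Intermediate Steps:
$z{\left(j,N \right)} = 0$
$\left(-146 + z{\left(-8,4 \right)}\right)^{2} = \left(-146 + 0\right)^{2} = \left(-146\right)^{2} = 21316$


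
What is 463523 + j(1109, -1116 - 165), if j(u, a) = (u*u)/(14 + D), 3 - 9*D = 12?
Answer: 7255680/13 ≈ 5.5813e+5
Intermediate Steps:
D = -1 (D = ⅓ - ⅑*12 = ⅓ - 4/3 = -1)
j(u, a) = u²/13 (j(u, a) = (u*u)/(14 - 1) = u²/13)
463523 + j(1109, -1116 - 165) = 463523 + (1/13)*1109² = 463523 + (1/13)*1229881 = 463523 + 1229881/13 = 7255680/13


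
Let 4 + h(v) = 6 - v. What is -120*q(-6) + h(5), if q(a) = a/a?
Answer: -123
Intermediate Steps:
q(a) = 1
h(v) = 2 - v (h(v) = -4 + (6 - v) = 2 - v)
-120*q(-6) + h(5) = -120*1 + (2 - 1*5) = -120 + (2 - 5) = -120 - 3 = -123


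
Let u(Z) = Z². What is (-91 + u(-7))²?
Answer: 1764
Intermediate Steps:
(-91 + u(-7))² = (-91 + (-7)²)² = (-91 + 49)² = (-42)² = 1764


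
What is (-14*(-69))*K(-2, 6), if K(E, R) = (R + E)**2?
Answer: 15456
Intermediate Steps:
K(E, R) = (E + R)**2
(-14*(-69))*K(-2, 6) = (-14*(-69))*(-2 + 6)**2 = 966*4**2 = 966*16 = 15456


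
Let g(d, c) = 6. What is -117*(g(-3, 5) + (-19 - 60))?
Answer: 8541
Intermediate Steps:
-117*(g(-3, 5) + (-19 - 60)) = -117*(6 + (-19 - 60)) = -117*(6 - 79) = -117*(-73) = 8541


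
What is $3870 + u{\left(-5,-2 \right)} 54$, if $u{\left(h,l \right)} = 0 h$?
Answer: $3870$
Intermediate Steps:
$u{\left(h,l \right)} = 0$
$3870 + u{\left(-5,-2 \right)} 54 = 3870 + 0 \cdot 54 = 3870 + 0 = 3870$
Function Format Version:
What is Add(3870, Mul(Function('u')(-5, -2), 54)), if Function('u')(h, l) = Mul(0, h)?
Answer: 3870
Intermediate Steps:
Function('u')(h, l) = 0
Add(3870, Mul(Function('u')(-5, -2), 54)) = Add(3870, Mul(0, 54)) = Add(3870, 0) = 3870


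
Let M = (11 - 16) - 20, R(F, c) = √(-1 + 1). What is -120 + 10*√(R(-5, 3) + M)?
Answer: -120 + 50*I ≈ -120.0 + 50.0*I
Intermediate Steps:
R(F, c) = 0 (R(F, c) = √0 = 0)
M = -25 (M = -5 - 20 = -25)
-120 + 10*√(R(-5, 3) + M) = -120 + 10*√(0 - 25) = -120 + 10*√(-25) = -120 + 10*(5*I) = -120 + 50*I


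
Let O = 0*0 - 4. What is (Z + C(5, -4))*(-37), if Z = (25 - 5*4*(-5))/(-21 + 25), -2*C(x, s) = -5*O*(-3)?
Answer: -9065/4 ≈ -2266.3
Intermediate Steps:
O = -4 (O = 0 - 4 = -4)
C(x, s) = 30 (C(x, s) = -(-5*(-4))*(-3)/2 = -10*(-3) = -½*(-60) = 30)
Z = 125/4 (Z = (25 - 20*(-5))/4 = (25 + 100)*(¼) = 125*(¼) = 125/4 ≈ 31.250)
(Z + C(5, -4))*(-37) = (125/4 + 30)*(-37) = (245/4)*(-37) = -9065/4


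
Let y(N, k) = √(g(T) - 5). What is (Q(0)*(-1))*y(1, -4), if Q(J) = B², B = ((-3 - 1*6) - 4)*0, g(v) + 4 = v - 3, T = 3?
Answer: 0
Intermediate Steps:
g(v) = -7 + v (g(v) = -4 + (v - 3) = -4 + (-3 + v) = -7 + v)
B = 0 (B = ((-3 - 6) - 4)*0 = (-9 - 4)*0 = -13*0 = 0)
y(N, k) = 3*I (y(N, k) = √((-7 + 3) - 5) = √(-4 - 5) = √(-9) = 3*I)
Q(J) = 0 (Q(J) = 0² = 0)
(Q(0)*(-1))*y(1, -4) = (0*(-1))*(3*I) = 0*(3*I) = 0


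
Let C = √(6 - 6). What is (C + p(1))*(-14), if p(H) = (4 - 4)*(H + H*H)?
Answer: 0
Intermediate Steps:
C = 0 (C = √0 = 0)
p(H) = 0 (p(H) = 0*(H + H²) = 0)
(C + p(1))*(-14) = (0 + 0)*(-14) = 0*(-14) = 0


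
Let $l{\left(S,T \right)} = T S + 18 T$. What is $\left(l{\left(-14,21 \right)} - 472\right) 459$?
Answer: $-178092$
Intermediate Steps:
$l{\left(S,T \right)} = 18 T + S T$ ($l{\left(S,T \right)} = S T + 18 T = 18 T + S T$)
$\left(l{\left(-14,21 \right)} - 472\right) 459 = \left(21 \left(18 - 14\right) - 472\right) 459 = \left(21 \cdot 4 - 472\right) 459 = \left(84 - 472\right) 459 = \left(-388\right) 459 = -178092$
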